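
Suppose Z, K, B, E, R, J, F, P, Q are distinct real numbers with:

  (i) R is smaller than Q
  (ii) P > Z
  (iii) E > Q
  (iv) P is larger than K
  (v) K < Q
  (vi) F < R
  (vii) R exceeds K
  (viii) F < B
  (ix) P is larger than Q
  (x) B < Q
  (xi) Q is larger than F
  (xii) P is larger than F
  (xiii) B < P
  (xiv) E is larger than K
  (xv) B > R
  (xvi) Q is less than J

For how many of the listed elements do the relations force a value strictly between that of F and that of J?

Chaining upward from F reaches: R, B, Q, P, E.
Chaining downward from J reaches: K, R, B, Q.
Strictly between F and J are those in both lists: R, B, Q — 3 elements.

3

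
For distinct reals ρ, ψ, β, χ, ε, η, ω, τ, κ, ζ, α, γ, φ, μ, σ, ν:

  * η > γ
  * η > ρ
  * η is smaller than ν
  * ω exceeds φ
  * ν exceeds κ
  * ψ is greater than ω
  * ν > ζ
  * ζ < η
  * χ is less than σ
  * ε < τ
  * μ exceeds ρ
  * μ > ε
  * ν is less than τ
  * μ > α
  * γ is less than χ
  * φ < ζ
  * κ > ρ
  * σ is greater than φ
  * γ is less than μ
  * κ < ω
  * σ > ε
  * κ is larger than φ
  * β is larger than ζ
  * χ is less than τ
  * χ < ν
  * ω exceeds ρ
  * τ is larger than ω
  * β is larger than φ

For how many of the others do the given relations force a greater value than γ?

The elements the relations force above γ are μ, η, χ, σ, ν, τ — no chain reaches any other.
That is 6.

6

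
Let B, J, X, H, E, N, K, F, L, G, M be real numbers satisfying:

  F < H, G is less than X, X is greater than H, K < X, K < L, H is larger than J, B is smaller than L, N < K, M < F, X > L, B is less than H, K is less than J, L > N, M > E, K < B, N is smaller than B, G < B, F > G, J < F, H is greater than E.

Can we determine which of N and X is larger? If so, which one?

The relevant relations are N < K; K < J; J < H; H < X.
Together: N < K < J < H < X.
So X is larger.

X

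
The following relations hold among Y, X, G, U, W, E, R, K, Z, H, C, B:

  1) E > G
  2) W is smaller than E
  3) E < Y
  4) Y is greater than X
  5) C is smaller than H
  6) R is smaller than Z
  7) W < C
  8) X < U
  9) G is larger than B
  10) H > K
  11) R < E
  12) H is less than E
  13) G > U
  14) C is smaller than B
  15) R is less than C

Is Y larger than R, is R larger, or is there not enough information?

Y

R < C and C < B give R < B.
With B < G: R < C < B < G.
Then G < E extends the chain to E.
Then E < Y extends the chain to Y.
So Y is larger.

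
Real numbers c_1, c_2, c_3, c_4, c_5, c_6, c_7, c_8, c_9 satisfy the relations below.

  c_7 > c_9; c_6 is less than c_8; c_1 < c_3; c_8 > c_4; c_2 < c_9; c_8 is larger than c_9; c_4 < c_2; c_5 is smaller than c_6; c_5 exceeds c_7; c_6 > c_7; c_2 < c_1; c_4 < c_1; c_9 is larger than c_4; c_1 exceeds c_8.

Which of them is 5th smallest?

The consecutive relations fix a unique order: c_4 < c_2 < c_9 < c_7 < c_5 < c_6 < c_8 < c_1 < c_3.
Counting 5 from the smallest end gives c_5.

c_5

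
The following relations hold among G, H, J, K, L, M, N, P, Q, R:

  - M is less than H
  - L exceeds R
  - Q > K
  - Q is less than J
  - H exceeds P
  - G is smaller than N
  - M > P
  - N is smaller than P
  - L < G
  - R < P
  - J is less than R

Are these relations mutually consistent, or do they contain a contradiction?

consistent

Every relation is compatible with K < Q < J < R < L < G < N < P < M < H; the set is consistent.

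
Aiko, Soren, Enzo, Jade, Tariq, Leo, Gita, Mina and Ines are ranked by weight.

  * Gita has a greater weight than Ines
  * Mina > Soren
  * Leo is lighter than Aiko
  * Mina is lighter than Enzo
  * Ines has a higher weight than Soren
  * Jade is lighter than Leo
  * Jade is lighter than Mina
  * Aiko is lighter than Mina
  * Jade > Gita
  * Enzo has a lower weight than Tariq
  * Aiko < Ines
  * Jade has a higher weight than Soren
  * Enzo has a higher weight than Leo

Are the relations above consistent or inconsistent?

inconsistent

Chaining the given relations yields Ines < Gita < Jade < Leo < Aiko, so Ines < Aiko. But one relation states Aiko < Ines. These cannot both hold.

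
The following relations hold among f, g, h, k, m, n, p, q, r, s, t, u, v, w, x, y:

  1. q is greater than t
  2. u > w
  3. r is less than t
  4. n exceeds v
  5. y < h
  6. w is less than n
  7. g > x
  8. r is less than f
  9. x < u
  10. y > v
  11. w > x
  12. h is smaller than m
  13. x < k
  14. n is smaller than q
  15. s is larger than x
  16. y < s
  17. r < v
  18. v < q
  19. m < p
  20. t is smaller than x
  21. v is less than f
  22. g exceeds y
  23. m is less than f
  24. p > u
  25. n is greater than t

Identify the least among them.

r

Chaining upward from r: directly above it, t, v, f; then x, y, n, q; then w, h, g, k, u, s; then m, p.
That covers every other element, and nothing is given below r, so r is the least.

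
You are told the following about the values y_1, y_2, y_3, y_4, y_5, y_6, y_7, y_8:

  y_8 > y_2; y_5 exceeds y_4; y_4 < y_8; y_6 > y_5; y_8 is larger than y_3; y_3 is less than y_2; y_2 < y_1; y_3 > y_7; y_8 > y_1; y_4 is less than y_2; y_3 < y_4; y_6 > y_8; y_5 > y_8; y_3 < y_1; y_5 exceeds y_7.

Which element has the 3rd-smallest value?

y_4

Chaining the given pairs: y_7 < y_3 < y_4 < y_2 < y_1 < y_8 < y_5 < y_6.
The 3rd smallest is y_4.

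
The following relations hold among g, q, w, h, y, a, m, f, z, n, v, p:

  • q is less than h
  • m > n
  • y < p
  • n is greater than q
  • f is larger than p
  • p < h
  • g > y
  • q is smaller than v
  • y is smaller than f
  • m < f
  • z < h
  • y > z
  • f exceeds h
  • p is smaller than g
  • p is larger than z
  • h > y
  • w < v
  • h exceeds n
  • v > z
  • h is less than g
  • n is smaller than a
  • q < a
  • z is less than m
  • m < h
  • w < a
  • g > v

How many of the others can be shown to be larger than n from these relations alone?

The elements the relations force above n are m, a, h, f, g — no chain reaches any other.
That is 5.

5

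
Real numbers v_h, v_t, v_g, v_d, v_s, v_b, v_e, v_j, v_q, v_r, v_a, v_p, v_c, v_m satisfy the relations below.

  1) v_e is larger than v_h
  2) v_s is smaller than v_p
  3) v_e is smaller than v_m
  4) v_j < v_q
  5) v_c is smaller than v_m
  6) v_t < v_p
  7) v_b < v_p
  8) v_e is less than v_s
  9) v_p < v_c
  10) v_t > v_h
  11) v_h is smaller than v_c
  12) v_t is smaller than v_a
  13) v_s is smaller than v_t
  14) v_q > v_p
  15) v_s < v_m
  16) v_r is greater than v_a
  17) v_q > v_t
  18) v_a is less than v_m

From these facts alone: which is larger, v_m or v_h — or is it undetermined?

Chaining the given relations: v_h < v_e < v_s < v_t < v_p < v_c < v_m.
So v_m is larger.

v_m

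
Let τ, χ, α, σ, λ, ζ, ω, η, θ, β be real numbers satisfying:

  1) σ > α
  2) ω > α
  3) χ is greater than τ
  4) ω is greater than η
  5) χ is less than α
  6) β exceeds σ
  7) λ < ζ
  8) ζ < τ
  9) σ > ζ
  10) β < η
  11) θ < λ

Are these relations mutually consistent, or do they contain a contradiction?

consistent

The single ordering θ < λ < ζ < τ < χ < α < σ < β < η < ω satisfies every listed relation, so no contradiction arises.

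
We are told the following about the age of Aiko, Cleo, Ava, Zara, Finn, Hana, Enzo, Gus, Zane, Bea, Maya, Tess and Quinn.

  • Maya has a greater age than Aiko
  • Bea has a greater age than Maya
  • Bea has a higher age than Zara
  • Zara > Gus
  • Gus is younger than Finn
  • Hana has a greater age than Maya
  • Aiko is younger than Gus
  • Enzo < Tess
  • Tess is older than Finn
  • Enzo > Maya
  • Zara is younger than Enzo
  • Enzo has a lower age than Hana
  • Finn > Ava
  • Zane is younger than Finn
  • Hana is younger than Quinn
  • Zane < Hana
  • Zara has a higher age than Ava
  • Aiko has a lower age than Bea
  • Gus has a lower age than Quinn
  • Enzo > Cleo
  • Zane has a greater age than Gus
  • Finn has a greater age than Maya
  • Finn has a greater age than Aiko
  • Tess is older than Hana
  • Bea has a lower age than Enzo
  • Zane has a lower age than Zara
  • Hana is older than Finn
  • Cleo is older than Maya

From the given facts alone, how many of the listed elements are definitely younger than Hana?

From Hana the given relations immediately reach Maya, Zane, Finn, Enzo.
From those, Aiko, Gus, Ava, Zara, Cleo, Bea — 10 in total.
Nothing else is reachable below Hana; 10 in all.

10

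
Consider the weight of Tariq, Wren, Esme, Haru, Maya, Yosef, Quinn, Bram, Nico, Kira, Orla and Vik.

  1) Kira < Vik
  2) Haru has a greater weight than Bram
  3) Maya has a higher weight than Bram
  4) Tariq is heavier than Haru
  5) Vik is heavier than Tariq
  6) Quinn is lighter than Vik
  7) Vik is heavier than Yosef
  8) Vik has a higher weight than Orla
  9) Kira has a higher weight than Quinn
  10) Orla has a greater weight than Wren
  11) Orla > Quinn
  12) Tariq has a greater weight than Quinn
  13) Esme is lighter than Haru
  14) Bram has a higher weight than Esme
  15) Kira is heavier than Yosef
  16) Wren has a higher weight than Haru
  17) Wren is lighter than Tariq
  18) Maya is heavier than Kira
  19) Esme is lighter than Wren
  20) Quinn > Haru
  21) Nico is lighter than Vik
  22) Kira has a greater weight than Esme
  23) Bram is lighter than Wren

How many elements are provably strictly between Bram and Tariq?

The relations place Bram below Tariq. An element lies strictly between them when it is forced above Bram and also forced below Tariq.
Above Bram: {Haru, Wren, Quinn, Orla, Kira, Vik, Maya}. Below Tariq: {Esme, Haru, Wren, Quinn}.
Intersection: {Haru, Wren, Quinn} — 3.

3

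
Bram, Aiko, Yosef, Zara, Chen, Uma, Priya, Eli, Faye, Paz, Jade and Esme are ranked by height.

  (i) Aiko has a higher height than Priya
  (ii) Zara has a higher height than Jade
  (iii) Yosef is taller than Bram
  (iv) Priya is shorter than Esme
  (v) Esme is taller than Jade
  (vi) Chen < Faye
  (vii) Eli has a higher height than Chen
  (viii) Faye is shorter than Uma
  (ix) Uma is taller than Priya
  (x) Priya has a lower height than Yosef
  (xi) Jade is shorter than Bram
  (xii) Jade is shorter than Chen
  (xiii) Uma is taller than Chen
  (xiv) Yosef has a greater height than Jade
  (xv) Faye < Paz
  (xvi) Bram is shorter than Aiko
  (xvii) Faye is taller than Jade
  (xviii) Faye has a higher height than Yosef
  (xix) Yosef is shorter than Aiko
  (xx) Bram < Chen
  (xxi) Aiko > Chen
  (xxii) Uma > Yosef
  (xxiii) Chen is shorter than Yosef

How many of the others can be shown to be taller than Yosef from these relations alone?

4

Directly above Yosef: Aiko, Faye, Uma.
One step further: Paz (4 so far).
No other element is forced above Yosef by the given relations, so the count is 4.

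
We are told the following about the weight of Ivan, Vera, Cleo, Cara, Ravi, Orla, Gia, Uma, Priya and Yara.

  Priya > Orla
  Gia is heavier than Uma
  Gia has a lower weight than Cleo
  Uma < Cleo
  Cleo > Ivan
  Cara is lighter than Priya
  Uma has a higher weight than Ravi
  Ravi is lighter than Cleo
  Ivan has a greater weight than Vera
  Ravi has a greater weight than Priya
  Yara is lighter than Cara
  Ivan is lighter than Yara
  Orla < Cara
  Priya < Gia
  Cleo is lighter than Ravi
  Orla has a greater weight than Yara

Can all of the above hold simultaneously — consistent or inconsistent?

We have Cleo < Ravi stated directly, yet also Ravi < Uma < Gia < Cleo by chaining the others — so Ravi < Cleo. Contradiction.

inconsistent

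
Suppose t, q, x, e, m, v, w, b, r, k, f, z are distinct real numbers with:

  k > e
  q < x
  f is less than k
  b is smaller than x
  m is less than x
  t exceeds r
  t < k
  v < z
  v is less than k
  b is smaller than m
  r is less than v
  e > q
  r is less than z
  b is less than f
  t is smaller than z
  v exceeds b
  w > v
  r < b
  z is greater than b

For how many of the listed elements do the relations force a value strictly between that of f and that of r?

Chaining upward from r reaches: b, m, t, x, v, z, w, k.
Chaining downward from f reaches: b.
Strictly between r and f are those in both lists: b — 1 element.

1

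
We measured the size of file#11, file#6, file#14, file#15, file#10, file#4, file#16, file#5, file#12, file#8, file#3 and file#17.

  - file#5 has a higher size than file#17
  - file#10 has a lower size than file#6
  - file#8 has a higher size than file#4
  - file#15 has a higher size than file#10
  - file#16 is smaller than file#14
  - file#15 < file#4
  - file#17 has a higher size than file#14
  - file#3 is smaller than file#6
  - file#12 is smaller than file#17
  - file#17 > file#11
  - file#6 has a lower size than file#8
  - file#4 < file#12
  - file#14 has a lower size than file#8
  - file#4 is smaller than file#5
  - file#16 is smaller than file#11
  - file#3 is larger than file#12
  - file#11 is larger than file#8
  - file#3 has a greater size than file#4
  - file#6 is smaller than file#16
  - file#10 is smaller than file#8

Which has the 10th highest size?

file#4

The consecutive relations fix a unique order: file#10 < file#15 < file#4 < file#12 < file#3 < file#6 < file#16 < file#14 < file#8 < file#11 < file#17 < file#5.
The 10th largest is file#4.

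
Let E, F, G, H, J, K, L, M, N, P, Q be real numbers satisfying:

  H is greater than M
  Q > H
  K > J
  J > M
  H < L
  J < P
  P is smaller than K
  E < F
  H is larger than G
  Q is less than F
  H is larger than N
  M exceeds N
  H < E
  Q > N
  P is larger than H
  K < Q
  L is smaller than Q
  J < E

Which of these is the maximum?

G is not greatest since G < H; N is not greatest since N < M; M is not greatest since M < J; H is not greatest since H < Q; J is not greatest since J < E; P is not greatest since P < K; L is not greatest since L < Q; K is not greatest since K < Q; Q is not greatest since Q < F; E is not greatest since E < F.
Only F has nothing above it, so F is the maximum.

F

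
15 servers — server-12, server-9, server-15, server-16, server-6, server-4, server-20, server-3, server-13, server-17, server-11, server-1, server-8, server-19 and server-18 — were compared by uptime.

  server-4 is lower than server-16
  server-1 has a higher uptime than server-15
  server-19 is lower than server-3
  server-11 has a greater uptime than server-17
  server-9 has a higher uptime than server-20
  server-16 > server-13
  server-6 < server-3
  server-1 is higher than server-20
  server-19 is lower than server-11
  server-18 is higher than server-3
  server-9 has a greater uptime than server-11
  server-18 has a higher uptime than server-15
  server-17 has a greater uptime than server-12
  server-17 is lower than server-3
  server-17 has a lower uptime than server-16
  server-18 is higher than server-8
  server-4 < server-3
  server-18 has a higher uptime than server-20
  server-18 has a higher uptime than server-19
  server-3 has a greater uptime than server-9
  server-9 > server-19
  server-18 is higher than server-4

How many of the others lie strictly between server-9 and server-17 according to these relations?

1

Chaining upward from server-17 reaches: server-16, server-11, server-3, server-18.
Chaining downward from server-9 reaches: server-12, server-20, server-19, server-11.
Strictly between server-17 and server-9 are those in both lists: server-11 — 1 element.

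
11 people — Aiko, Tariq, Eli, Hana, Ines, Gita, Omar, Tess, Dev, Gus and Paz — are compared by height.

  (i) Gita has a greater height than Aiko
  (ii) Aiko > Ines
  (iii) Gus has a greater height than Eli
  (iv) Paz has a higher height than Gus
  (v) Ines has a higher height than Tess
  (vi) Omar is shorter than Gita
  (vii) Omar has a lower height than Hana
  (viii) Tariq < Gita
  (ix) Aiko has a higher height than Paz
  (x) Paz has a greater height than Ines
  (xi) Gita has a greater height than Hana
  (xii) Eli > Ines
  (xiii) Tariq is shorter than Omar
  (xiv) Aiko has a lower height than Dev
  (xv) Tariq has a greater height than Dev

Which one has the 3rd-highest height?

Chaining the given pairs: Tess < Ines < Eli < Gus < Paz < Aiko < Dev < Tariq < Omar < Hana < Gita.
Counting 3 from the largest end gives Omar.

Omar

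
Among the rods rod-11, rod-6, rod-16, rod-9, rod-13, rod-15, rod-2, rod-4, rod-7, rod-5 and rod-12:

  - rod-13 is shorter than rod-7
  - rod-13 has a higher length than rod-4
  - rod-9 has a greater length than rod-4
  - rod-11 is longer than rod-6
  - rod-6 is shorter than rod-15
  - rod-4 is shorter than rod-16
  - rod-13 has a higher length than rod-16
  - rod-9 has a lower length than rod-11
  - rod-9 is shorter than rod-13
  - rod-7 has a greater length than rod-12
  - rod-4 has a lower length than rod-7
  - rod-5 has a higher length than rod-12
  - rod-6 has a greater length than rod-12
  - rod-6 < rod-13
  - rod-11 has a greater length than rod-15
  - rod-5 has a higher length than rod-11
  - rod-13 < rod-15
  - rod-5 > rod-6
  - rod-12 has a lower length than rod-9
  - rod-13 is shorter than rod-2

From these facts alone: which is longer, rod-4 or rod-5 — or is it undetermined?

rod-4 < rod-16 and rod-16 < rod-13 give rod-4 < rod-13.
Then rod-13 < rod-15 extends the chain to rod-15.
Then rod-15 < rod-11 extends the chain to rod-11.
With rod-11 < rod-5: rod-4 < rod-16 < rod-13 < rod-15 < rod-11 < rod-5.
So rod-5 is longer.

rod-5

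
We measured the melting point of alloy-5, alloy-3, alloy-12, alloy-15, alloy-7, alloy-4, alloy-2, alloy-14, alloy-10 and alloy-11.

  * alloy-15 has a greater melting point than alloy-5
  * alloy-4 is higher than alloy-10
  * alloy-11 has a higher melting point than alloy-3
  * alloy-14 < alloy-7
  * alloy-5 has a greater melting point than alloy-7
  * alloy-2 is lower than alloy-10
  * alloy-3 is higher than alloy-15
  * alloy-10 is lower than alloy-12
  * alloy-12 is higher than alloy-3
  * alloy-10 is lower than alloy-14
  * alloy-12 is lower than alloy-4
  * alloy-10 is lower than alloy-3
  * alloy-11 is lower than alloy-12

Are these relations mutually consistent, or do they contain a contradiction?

consistent

The single ordering alloy-2 < alloy-10 < alloy-14 < alloy-7 < alloy-5 < alloy-15 < alloy-3 < alloy-11 < alloy-12 < alloy-4 satisfies every listed relation, so no contradiction arises.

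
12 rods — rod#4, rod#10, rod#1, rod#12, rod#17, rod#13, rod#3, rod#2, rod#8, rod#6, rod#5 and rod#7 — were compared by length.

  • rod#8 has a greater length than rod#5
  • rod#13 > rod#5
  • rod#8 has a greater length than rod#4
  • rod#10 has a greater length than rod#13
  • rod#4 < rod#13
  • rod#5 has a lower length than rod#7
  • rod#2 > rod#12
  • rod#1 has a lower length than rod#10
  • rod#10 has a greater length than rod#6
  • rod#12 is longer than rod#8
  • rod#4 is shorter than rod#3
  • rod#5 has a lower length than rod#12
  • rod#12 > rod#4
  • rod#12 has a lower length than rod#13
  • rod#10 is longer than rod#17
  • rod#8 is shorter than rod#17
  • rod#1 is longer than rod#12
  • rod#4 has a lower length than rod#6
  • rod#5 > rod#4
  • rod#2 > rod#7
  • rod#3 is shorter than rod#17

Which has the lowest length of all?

rod#4

rod#6 is not least since rod#4 < rod#6; rod#5 is not least since rod#4 < rod#5; rod#3 is not least since rod#4 < rod#3; rod#8 is not least since rod#5 < rod#8; rod#12 is not least since rod#4 < rod#12; rod#13 is not least since rod#12 < rod#13; rod#7 is not least since rod#5 < rod#7; rod#1 is not least since rod#12 < rod#1; rod#17 is not least since rod#8 < rod#17; rod#10 is not least since rod#17 < rod#10; rod#2 is not least since rod#12 < rod#2.
Only rod#4 has nothing below it, so rod#4 is the lowest length.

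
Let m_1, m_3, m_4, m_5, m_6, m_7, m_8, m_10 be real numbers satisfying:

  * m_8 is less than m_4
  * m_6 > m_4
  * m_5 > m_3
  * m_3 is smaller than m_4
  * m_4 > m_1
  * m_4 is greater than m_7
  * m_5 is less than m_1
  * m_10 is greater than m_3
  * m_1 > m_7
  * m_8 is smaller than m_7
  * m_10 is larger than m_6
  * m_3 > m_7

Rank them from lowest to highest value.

m_8 < m_7 < m_3 < m_5 < m_1 < m_4 < m_6 < m_10

Nothing is placed below m_8, so it is least; from there m_8 < m_7; m_7 < m_3; m_3 < m_5; m_5 < m_1; m_1 < m_4; m_4 < m_6; m_6 < m_10, each given directly.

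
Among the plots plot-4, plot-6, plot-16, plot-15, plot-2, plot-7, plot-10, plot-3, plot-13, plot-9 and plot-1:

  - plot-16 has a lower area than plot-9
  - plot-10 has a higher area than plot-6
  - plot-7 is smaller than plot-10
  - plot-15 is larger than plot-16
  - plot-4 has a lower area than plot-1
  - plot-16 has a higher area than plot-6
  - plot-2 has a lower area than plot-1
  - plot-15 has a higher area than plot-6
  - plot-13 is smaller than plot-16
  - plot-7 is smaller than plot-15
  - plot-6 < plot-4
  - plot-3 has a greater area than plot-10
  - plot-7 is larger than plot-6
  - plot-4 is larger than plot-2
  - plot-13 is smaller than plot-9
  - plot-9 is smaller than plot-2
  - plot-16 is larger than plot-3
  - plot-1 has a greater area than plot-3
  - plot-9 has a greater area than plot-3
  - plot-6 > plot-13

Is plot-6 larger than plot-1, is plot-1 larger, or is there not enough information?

plot-1

Link the given pairs in sequence: plot-6 < plot-7; plot-7 < plot-10; plot-10 < plot-3; plot-3 < plot-16; plot-16 < plot-9; plot-9 < plot-2; plot-2 < plot-4; plot-4 < plot-1.
Chaining these gives plot-6 < plot-7 < plot-10 < plot-3 < plot-16 < plot-9 < plot-2 < plot-4 < plot-1.
So plot-1 is larger.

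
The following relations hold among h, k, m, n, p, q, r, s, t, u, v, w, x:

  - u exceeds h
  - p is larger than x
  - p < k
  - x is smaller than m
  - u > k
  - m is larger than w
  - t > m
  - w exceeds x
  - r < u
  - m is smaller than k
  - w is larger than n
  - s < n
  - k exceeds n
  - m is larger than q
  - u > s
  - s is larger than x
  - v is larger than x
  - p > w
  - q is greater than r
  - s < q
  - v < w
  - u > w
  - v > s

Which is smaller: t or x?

Link the given pairs in sequence: x < s; s < v; v < w; w < m; m < t.
Chaining these gives x < s < v < w < m < t.
So x < t; x is the smaller of the two.

x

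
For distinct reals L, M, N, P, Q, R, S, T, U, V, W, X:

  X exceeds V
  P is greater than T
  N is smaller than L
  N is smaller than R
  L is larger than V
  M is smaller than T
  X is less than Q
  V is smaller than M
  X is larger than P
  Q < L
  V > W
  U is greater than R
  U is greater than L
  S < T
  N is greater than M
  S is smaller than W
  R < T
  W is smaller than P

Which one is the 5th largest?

Chaining the given pairs: S < W < V < M < N < R < T < P < X < Q < L < U.
Counting 5 from the largest end gives P.

P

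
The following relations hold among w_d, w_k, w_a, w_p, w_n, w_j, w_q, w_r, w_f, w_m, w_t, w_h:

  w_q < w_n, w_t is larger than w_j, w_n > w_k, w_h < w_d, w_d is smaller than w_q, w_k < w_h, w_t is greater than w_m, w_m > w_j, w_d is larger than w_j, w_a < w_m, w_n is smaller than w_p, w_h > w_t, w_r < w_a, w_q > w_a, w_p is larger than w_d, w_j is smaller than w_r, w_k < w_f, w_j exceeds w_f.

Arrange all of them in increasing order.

w_k < w_f < w_j < w_r < w_a < w_m < w_t < w_h < w_d < w_q < w_n < w_p

Each adjacent pair is fixed by a given relation: w_k < w_f; w_f < w_j; w_j < w_r; w_r < w_a; w_a < w_m; w_m < w_t; w_t < w_h; w_h < w_d; w_d < w_q; w_q < w_n; w_n < w_p. Chaining them end to end gives the full order.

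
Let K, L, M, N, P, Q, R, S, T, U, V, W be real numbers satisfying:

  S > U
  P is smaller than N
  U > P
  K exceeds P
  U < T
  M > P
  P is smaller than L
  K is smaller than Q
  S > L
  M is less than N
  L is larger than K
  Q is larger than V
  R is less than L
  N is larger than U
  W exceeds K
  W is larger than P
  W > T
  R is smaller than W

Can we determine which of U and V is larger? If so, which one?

undetermined

Following every chain through U: above U we get T, W, N, S; below U we get P.
V is not reached, and no chain runs the other way from V to U.
So the given relations leave the order of U and V undetermined.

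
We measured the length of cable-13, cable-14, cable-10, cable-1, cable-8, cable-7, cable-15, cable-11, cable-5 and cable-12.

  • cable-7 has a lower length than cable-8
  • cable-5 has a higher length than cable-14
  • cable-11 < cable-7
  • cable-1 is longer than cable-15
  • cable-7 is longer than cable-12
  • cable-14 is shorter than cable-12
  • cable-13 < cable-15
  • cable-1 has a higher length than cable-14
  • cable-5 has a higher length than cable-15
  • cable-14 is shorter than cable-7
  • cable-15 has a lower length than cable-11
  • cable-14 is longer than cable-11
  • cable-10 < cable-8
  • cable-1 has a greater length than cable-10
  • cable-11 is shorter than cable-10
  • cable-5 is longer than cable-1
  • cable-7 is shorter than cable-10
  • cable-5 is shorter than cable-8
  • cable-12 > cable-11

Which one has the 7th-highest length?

Piecing the relations together gives one ordering: cable-13 < cable-15 < cable-11 < cable-14 < cable-12 < cable-7 < cable-10 < cable-1 < cable-5 < cable-8.
The 7th largest is cable-14.

cable-14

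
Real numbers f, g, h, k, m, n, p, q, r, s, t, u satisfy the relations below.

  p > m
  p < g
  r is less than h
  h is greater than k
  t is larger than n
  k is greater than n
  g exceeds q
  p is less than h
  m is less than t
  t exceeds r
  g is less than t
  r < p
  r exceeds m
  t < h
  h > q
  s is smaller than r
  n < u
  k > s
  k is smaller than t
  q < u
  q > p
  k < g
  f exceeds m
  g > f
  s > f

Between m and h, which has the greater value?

m < f and f < s give m < s.
Then s < r extends the chain to r.
With r < p: m < f < s < r < p.
Then p < q extends the chain to q.
With q < g: m < f < s < r < p < q < g.
With g < t: m < f < s < r < p < q < g < t.
Then t < h extends the chain to h.
So m < h; h is the larger of the two.

h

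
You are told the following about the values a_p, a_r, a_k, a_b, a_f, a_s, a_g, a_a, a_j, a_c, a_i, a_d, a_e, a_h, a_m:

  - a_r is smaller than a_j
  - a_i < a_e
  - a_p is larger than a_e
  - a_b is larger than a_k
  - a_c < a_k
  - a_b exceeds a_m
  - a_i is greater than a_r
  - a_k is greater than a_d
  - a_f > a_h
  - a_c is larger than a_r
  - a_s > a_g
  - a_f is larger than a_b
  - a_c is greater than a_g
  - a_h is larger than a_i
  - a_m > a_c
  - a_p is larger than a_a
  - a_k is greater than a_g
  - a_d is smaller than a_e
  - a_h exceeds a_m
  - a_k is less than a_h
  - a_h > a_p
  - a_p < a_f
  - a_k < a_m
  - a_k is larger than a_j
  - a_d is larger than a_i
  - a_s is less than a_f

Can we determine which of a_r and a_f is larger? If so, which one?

a_f

Link the given pairs in sequence: a_r < a_i; a_i < a_d; a_d < a_k; a_k < a_m; a_m < a_h; a_h < a_f.
Together: a_r < a_i < a_d < a_k < a_m < a_h < a_f.
So a_f is larger.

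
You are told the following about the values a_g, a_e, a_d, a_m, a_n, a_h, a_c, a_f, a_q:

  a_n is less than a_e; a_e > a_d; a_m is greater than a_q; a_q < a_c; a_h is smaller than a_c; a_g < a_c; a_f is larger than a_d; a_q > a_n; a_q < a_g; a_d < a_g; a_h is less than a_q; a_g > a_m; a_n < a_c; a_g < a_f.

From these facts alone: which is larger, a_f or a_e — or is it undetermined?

Following every chain through a_f: below a_f we get a_d, a_n, a_h, a_q, a_m, a_g.
a_e is not reached, and no chain runs the other way from a_e to a_f.
So the given relations leave the order of a_f and a_e undetermined.

undetermined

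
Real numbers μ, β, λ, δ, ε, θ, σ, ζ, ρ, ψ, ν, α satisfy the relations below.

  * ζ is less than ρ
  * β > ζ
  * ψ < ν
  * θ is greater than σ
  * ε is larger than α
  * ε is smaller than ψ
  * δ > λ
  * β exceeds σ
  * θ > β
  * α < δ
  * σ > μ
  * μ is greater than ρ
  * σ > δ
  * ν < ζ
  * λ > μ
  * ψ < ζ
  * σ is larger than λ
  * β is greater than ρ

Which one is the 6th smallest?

The consecutive relations fix a unique order: α < ε < ψ < ν < ζ < ρ < μ < λ < δ < σ < β < θ.
Counting 6 from the smallest end gives ρ.

ρ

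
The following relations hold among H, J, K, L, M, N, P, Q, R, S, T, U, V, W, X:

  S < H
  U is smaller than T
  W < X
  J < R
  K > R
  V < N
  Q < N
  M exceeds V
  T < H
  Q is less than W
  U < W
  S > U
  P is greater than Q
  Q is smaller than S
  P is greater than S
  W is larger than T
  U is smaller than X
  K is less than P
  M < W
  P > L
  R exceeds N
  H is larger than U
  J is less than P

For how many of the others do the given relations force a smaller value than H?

4

From H the given relations immediately reach U, T, S.
From those, Q — 4 in total.
No other element is forced below H by the given relations, so the count is 4.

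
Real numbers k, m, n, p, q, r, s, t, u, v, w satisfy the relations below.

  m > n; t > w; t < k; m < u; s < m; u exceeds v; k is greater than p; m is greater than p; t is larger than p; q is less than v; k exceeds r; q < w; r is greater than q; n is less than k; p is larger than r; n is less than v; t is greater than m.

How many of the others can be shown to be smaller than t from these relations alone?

7

The elements the relations force below t are n, q, w, r, p, s, m — no chain reaches any other.
That is 7.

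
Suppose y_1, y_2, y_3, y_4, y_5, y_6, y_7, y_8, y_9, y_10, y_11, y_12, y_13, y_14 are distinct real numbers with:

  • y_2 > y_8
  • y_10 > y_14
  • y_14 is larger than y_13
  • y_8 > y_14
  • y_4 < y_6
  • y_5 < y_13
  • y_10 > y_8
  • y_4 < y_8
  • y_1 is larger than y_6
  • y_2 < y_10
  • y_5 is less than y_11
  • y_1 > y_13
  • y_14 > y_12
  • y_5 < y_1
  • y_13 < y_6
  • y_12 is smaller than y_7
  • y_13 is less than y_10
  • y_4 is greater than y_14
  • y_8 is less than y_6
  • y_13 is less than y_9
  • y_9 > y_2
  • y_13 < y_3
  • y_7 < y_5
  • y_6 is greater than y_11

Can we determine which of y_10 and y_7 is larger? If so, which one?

y_10

Chaining the given relations: y_7 < y_5 < y_13 < y_14 < y_4 < y_8 < y_2 < y_10.
So y_10 is larger.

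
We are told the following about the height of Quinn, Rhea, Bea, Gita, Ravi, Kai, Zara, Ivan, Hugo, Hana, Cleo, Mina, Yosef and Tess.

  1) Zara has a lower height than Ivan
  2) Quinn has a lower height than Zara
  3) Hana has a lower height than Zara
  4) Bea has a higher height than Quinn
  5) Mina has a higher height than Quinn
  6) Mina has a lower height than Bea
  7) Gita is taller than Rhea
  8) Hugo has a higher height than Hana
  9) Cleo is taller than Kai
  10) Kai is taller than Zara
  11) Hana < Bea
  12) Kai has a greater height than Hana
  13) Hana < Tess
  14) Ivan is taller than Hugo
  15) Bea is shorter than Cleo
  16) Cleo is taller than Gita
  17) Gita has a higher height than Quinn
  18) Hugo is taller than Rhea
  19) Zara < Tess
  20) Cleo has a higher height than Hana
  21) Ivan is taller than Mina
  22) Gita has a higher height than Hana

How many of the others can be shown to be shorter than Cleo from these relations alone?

8

Directly below Cleo: Hana, Gita, Bea, Kai.
One step further: Rhea, Quinn, Zara, Mina (8 so far).
Nothing else is reachable below Cleo; 8 in all.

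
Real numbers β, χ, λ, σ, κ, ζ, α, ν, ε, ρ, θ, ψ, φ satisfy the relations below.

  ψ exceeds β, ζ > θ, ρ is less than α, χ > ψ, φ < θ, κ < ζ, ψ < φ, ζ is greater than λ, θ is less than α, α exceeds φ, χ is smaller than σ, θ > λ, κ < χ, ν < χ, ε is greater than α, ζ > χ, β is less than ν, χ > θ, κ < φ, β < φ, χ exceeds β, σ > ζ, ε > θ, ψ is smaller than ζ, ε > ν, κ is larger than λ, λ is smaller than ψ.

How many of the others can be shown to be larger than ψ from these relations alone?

The elements the relations force above ψ are φ, θ, α, ε, χ, ζ, σ — no chain reaches any other.
That is 7.

7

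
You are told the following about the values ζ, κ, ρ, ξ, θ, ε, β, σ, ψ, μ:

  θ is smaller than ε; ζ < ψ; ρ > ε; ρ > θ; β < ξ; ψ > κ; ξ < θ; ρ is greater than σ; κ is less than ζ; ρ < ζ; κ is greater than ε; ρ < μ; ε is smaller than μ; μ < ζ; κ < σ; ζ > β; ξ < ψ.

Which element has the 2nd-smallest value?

ξ

The consecutive relations fix a unique order: β < ξ < θ < ε < κ < σ < ρ < μ < ζ < ψ.
The 2nd smallest is ξ.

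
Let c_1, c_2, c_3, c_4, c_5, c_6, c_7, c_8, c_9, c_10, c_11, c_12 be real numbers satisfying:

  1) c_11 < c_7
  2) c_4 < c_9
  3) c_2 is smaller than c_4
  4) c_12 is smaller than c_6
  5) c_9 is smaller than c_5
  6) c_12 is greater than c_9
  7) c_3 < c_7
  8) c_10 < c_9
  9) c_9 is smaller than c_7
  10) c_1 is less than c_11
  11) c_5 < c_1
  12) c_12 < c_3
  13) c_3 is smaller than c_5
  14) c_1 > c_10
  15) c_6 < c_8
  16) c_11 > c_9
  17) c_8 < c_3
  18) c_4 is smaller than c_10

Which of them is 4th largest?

c_5

Chaining the given pairs: c_2 < c_4 < c_10 < c_9 < c_12 < c_6 < c_8 < c_3 < c_5 < c_1 < c_11 < c_7.
Counting 4 from the largest end gives c_5.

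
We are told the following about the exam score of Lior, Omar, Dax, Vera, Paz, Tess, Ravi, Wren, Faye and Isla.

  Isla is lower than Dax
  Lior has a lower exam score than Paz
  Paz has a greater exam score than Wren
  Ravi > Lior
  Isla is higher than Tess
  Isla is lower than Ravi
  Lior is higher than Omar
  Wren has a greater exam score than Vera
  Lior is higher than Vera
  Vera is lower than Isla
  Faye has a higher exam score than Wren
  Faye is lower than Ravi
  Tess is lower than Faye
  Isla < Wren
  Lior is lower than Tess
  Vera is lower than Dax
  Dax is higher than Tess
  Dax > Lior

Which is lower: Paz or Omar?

Link the given pairs in sequence: Omar < Lior; Lior < Tess; Tess < Isla; Isla < Wren; Wren < Paz.
Chaining these gives Omar < Lior < Tess < Isla < Wren < Paz.
So Omar < Paz; Omar is the lower of the two.

Omar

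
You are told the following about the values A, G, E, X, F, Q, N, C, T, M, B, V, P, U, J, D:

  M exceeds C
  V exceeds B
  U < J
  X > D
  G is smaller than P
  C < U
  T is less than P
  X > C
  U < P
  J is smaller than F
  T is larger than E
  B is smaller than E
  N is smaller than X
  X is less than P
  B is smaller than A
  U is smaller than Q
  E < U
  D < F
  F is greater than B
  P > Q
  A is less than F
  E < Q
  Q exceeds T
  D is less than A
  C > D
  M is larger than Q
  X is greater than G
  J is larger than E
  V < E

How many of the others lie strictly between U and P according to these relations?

Chaining upward from U reaches: Q, M, J, F.
Chaining downward from P reaches: B, D, C, N, V, G, E, T, Q, X.
Strictly between U and P are those in both lists: Q — 1 element.

1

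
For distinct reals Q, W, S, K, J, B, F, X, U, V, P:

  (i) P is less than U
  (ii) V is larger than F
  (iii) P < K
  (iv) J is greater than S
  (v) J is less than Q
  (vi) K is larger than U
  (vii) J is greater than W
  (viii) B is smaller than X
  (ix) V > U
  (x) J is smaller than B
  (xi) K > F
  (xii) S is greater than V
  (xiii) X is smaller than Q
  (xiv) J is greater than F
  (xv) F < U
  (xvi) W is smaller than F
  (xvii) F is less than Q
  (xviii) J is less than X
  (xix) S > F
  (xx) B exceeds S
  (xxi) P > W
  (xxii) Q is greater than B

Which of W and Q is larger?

W < F and F < U give W < U.
With U < V: W < F < U < V.
With V < S: W < F < U < V < S.
With S < J: W < F < U < V < S < J.
Then J < B extends the chain to B.
Then B < X extends the chain to X.
Then X < Q extends the chain to Q.
So W < Q; Q is the larger of the two.

Q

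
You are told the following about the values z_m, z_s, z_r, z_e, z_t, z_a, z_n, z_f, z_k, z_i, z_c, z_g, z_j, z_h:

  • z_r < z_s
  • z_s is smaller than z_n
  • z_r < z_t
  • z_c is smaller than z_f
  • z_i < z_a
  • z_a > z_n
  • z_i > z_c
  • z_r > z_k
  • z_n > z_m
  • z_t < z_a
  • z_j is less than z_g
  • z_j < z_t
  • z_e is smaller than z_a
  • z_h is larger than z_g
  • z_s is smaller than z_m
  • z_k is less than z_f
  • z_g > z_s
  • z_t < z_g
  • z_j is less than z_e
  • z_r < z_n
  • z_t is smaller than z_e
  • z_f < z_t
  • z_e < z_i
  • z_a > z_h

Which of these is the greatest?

z_a

z_k is not greatest since z_k < z_r; z_r is not greatest since z_r < z_n; z_c is not greatest since z_c < z_f; z_f is not greatest since z_f < z_t; z_s is not greatest since z_s < z_n; z_m is not greatest since z_m < z_n; z_j is not greatest since z_j < z_g; z_t is not greatest since z_t < z_e; z_g is not greatest since z_g < z_h; z_n is not greatest since z_n < z_a; z_e is not greatest since z_e < z_i; z_h is not greatest since z_h < z_a; z_i is not greatest since z_i < z_a.
Only z_a has nothing above it, so z_a is the greatest.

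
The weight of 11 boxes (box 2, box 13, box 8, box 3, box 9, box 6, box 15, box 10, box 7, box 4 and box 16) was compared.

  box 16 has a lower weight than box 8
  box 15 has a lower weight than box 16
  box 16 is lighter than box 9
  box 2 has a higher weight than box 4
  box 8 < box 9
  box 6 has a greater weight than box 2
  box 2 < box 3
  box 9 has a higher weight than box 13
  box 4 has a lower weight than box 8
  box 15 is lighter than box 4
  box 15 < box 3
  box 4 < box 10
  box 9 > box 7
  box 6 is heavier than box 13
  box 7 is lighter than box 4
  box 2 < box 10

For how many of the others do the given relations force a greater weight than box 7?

From box 7 the given relations immediately reach box 4, box 9.
From those, box 8, box 2, box 10 — 5 in total.
From those, box 6, box 3 — 7 in total.
Nothing else is reachable above box 7; 7 in all.

7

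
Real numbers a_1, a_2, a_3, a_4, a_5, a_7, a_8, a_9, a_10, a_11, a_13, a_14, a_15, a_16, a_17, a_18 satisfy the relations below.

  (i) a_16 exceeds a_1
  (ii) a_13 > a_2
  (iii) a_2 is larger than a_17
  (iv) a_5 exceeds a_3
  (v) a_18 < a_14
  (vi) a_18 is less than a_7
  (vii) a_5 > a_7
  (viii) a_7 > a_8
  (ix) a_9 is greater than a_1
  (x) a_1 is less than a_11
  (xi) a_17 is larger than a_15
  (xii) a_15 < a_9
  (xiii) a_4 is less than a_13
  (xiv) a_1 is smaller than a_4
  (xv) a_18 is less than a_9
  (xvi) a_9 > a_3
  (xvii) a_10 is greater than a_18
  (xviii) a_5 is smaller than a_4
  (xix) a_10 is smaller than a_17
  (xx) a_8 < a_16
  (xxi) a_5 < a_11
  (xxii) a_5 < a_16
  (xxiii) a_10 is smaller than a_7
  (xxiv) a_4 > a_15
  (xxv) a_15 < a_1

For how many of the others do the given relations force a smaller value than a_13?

Directly below a_13: a_4, a_2.
One step further: a_15, a_1, a_17, a_5 (6 so far).
One step further: a_10, a_7, a_3 (9 so far).
One step further: a_18, a_8 (11 so far).
No other element is forced below a_13 by the given relations, so the count is 11.

11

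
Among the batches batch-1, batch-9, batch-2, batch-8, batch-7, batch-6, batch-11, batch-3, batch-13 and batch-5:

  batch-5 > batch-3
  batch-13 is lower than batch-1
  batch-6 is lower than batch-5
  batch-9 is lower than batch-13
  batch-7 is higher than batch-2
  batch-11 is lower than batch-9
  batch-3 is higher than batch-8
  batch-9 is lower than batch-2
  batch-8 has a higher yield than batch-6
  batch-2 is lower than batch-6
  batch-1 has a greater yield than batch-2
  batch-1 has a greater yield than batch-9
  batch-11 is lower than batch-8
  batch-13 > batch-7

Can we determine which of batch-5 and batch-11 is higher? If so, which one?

batch-5

Link the given pairs in sequence: batch-11 < batch-9; batch-9 < batch-2; batch-2 < batch-6; batch-6 < batch-8; batch-8 < batch-3; batch-3 < batch-5.
Together: batch-11 < batch-9 < batch-2 < batch-6 < batch-8 < batch-3 < batch-5.
So batch-5 is higher.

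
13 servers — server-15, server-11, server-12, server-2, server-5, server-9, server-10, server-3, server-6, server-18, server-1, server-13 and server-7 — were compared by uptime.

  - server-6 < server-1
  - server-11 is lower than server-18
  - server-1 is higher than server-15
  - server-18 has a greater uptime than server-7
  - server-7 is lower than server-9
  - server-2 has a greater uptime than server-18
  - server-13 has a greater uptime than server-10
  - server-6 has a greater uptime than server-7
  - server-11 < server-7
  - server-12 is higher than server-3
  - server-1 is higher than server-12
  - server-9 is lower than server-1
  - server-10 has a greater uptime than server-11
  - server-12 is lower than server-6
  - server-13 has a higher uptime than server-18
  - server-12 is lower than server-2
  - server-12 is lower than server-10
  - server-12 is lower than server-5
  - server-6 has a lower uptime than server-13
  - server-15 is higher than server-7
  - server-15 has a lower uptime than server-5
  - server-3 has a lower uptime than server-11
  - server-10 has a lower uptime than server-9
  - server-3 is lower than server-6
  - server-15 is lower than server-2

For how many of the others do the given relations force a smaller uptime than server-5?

Directly below server-5: server-12, server-15.
One step further: server-3, server-7 (4 so far).
One step further: server-11 (5 so far).
Nothing else is reachable below server-5; 5 in all.

5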